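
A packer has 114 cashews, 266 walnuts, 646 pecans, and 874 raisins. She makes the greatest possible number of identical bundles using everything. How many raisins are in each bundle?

Number of bundles = gcd(114, 266, 646, 874).
114 = 2 × 3 × 19
266 = 2 × 7 × 19
646 = 2 × 17 × 19
874 = 2 × 19 × 23
gcd(114, 266, 646, 874) = 2 × 19 = 38.
raisins per bundle = 874 / 38 = 23.

23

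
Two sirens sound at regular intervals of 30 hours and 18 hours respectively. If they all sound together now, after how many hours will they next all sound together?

The first simultaneous occurrence is after LCM of the individual periods.
30 = 2 × 3 × 5
18 = 2 × 3^2
LCM(30, 18) = 2 × 3^2 × 5 = 90.

90 hours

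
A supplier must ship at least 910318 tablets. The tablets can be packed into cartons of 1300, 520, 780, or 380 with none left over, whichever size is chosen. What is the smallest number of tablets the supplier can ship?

1037400

The number of tablets must be a common multiple of 1300, 520, 780, and 380, so a multiple of their LCM.
1300 = 2^2 × 5^2 × 13
520 = 2^3 × 5 × 13
780 = 2^2 × 3 × 5 × 13
380 = 2^2 × 5 × 19
LCM(1300, 520, 780, 380) = 2^3 × 3 × 5^2 × 13 × 19 = 148200.
Smallest multiple of 148200 that is ≥ 910318: ⌈910318/148200⌉ × 148200 = 7 × 148200 = 1037400.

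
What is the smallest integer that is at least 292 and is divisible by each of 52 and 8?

312

The integer must be a common multiple of 52 and 8, so a multiple of their LCM.
52 = 2^2 × 13
8 = 2^3
LCM(52, 8) = 2^3 × 13 = 104.
Smallest multiple of 104 that is ≥ 292: ⌈292/104⌉ × 104 = 3 × 104 = 312.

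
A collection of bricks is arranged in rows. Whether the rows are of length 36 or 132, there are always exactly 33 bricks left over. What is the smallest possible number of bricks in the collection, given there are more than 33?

N − 33 must be a common multiple of 36 and 132.
36 = 2^2 × 3^2
132 = 2^2 × 3 × 11
LCM(36, 132) = 2^2 × 3^2 × 11 = 396.
Smallest N > 33 is LCM + 33 = 396 + 33 = 429.

429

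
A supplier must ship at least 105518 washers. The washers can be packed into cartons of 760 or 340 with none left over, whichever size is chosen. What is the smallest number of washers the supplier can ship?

116280

The number of washers must be a common multiple of 760 and 340, so a multiple of their LCM.
760 = 2^3 × 5 × 19
340 = 2^2 × 5 × 17
LCM(760, 340) = 2^3 × 5 × 17 × 19 = 12920.
Smallest multiple of 12920 that is ≥ 105518: ⌈105518/12920⌉ × 12920 = 9 × 12920 = 116280.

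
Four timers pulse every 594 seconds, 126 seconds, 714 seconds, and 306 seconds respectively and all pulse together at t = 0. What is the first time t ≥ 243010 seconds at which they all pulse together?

282744 seconds

Joint pulses occur at multiples of LCM(594, 126, 714, 306).
594 = 2 × 3^3 × 11
126 = 2 × 3^2 × 7
714 = 2 × 3 × 7 × 17
306 = 2 × 3^2 × 17
LCM(594, 126, 714, 306) = 2 × 3^3 × 7 × 11 × 17 = 70686.
Smallest multiple of 70686 that is ≥ 243010: ⌈243010/70686⌉ × 70686 = 4 × 70686 = 282744.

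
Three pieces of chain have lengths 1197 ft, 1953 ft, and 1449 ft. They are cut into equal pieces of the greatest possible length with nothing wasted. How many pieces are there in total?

Piece length = gcd(1197, 1953, 1449).
1197 = 3^2 × 7 × 19
1953 = 3^2 × 7 × 31
1449 = 3^2 × 7 × 23
gcd(1197, 1953, 1449) = 3^2 × 7 = 63.
Total pieces = 1197/63 + 1953/63 + 1449/63 = 19 + 31 + 23 = 73.

73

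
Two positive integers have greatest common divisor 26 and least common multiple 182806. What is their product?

4752956

For any two positive integers, gcd × lcm = product = 26 × 182806 = 4752956.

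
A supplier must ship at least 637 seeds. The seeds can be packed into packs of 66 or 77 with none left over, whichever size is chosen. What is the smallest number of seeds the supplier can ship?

924

The number of seeds must be a common multiple of 66 and 77, so a multiple of their LCM.
66 = 2 × 3 × 11
77 = 7 × 11
LCM(66, 77) = 2 × 3 × 7 × 11 = 462.
Smallest multiple of 462 that is ≥ 637: ⌈637/462⌉ × 462 = 2 × 462 = 924.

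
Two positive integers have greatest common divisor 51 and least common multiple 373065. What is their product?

19026315

For any two positive integers, gcd × lcm = product = 51 × 373065 = 19026315.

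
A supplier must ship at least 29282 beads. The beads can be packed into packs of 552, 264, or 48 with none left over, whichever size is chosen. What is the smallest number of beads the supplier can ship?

The number of beads must be a common multiple of 552, 264, and 48, so a multiple of their LCM.
552 = 2^3 × 3 × 23
264 = 2^3 × 3 × 11
48 = 2^4 × 3
LCM(552, 264, 48) = 2^4 × 3 × 11 × 23 = 12144.
Smallest multiple of 12144 that is ≥ 29282: ⌈29282/12144⌉ × 12144 = 3 × 12144 = 36432.

36432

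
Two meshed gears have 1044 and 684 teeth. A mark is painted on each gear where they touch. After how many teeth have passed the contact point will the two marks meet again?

We need the least common multiple of the intervals.
1044 = 2^2 × 3^2 × 29
684 = 2^2 × 3^2 × 19
LCM(1044, 684) = 2^2 × 3^2 × 19 × 29 = 19836.

19836 teeth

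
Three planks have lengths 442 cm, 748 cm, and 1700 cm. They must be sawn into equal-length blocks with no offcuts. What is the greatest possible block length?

The block length must divide every plank, so the greatest is gcd(442, 748, 1700).
442 = 2 × 13 × 17
748 = 2^2 × 11 × 17
1700 = 2^2 × 5^2 × 17
gcd(442, 748, 1700) = 2 × 17 = 34.

34 cm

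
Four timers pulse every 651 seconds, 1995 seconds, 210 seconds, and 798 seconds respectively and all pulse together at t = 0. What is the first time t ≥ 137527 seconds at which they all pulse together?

247380 seconds

Joint pulses occur at multiples of LCM(651, 1995, 210, 798).
651 = 3 × 7 × 31
1995 = 3 × 5 × 7 × 19
210 = 2 × 3 × 5 × 7
798 = 2 × 3 × 7 × 19
LCM(651, 1995, 210, 798) = 2 × 3 × 5 × 7 × 19 × 31 = 123690.
Smallest multiple of 123690 that is ≥ 137527: ⌈137527/123690⌉ × 123690 = 2 × 123690 = 247380.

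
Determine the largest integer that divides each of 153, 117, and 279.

153 = 3^2 × 17
117 = 3^2 × 13
279 = 3^2 × 31
gcd(153, 117, 279) = 3^2 = 9.

9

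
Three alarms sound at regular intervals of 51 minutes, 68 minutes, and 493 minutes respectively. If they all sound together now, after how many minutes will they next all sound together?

They coincide at every common multiple of the periods; the first is the LCM.
51 = 3 × 17
68 = 2^2 × 17
493 = 17 × 29
LCM(51, 68, 493) = 2^2 × 3 × 17 × 29 = 5916.

5916 minutes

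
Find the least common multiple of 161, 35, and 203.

23345

161 = 7 × 23
35 = 5 × 7
203 = 7 × 29
LCM(161, 35, 203) = 5 × 7 × 23 × 29 = 23345.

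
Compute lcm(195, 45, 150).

195 = 3 × 5 × 13
45 = 3^2 × 5
150 = 2 × 3 × 5^2
LCM(195, 45, 150) = 2 × 3^2 × 5^2 × 13 = 5850.

5850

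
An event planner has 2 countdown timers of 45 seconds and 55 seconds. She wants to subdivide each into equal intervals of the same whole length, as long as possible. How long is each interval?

The interval must divide each timer length; the longest such is the gcd.
45 = 3^2 × 5
55 = 5 × 11
gcd(45, 55) = 5.

5 seconds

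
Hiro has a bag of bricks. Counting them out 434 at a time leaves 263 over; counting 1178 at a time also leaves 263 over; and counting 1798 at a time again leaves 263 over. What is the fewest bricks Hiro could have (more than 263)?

239397

N − 263 must be a common multiple of 434, 1178, and 1798.
434 = 2 × 7 × 31
1178 = 2 × 19 × 31
1798 = 2 × 29 × 31
LCM(434, 1178, 1798) = 2 × 7 × 19 × 29 × 31 = 239134.
Smallest N > 263 is LCM + 263 = 239134 + 263 = 239397.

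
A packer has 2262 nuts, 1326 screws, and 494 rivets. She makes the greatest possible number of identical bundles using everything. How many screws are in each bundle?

Number of bundles = gcd(2262, 1326, 494).
2262 = 2 × 3 × 13 × 29
1326 = 2 × 3 × 13 × 17
494 = 2 × 13 × 19
gcd(2262, 1326, 494) = 2 × 13 = 26.
screws per bundle = 1326 / 26 = 51.

51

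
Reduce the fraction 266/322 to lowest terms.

266 = 2 × 7 × 19
322 = 2 × 7 × 23
gcd(266, 322) = 2 × 7 = 14.
Divide numerator and denominator by 14: 266/322 = 19/23.

19/23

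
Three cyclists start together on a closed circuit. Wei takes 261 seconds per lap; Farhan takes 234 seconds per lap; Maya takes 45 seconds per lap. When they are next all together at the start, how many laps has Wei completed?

130 laps

All finish a whole number of cycles simultaneously at t = LCM of the periods.
261 = 3^2 × 29
234 = 2 × 3^2 × 13
45 = 3^2 × 5
LCM(261, 234, 45) = 2 × 3^2 × 5 × 13 × 29 = 33930.
Laps for period 261: 33930 / 261 = 130.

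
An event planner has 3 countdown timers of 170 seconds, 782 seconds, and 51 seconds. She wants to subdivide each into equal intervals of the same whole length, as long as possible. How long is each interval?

The interval must divide each timer length; the longest such is the gcd.
170 = 2 × 5 × 17
782 = 2 × 17 × 23
51 = 3 × 17
gcd(170, 782, 51) = 17.

17 seconds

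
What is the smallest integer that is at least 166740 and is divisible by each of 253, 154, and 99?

The integer must be a common multiple of 253, 154, and 99, so a multiple of their LCM.
253 = 11 × 23
154 = 2 × 7 × 11
99 = 3^2 × 11
LCM(253, 154, 99) = 2 × 3^2 × 7 × 11 × 23 = 31878.
Smallest multiple of 31878 that is ≥ 166740: ⌈166740/31878⌉ × 31878 = 6 × 31878 = 191268.

191268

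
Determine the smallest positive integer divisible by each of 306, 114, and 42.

40698

306 = 2 × 3^2 × 17
114 = 2 × 3 × 19
42 = 2 × 3 × 7
LCM(306, 114, 42) = 2 × 3^2 × 7 × 17 × 19 = 40698.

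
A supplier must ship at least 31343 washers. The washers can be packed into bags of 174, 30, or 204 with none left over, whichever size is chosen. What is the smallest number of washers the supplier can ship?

The number of washers must be a common multiple of 174, 30, and 204, so a multiple of their LCM.
174 = 2 × 3 × 29
30 = 2 × 3 × 5
204 = 2^2 × 3 × 17
LCM(174, 30, 204) = 2^2 × 3 × 5 × 17 × 29 = 29580.
Smallest multiple of 29580 that is ≥ 31343: ⌈31343/29580⌉ × 29580 = 2 × 29580 = 59160.

59160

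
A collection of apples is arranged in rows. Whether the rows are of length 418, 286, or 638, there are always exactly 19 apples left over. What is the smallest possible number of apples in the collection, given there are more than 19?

157605

N − 19 must be a common multiple of 418, 286, and 638.
418 = 2 × 11 × 19
286 = 2 × 11 × 13
638 = 2 × 11 × 29
LCM(418, 286, 638) = 2 × 11 × 13 × 19 × 29 = 157586.
Smallest N > 19 is LCM + 19 = 157586 + 19 = 157605.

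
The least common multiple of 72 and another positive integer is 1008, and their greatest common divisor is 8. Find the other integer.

gcd × lcm = product of the two integers, so the other integer is (8 × 1008) / 72 = 112.

112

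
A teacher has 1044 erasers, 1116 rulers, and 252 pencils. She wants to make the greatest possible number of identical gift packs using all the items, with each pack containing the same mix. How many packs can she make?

The pack count must divide each quantity, so the greatest is gcd(1044, 1116, 252).
1044 = 2^2 × 3^2 × 29
1116 = 2^2 × 3^2 × 31
252 = 2^2 × 3^2 × 7
gcd(1044, 1116, 252) = 2^2 × 3^2 = 36.

36 packs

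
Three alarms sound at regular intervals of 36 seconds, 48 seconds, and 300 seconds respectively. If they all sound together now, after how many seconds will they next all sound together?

3600 seconds

We need the least common multiple of the intervals.
36 = 2^2 × 3^2
48 = 2^4 × 3
300 = 2^2 × 3 × 5^2
LCM(36, 48, 300) = 2^4 × 3^2 × 5^2 = 3600.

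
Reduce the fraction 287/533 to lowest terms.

287 = 7 × 41
533 = 13 × 41
gcd(287, 533) = 41.
Divide numerator and denominator by 41: 287/533 = 7/13.

7/13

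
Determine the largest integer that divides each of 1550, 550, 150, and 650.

1550 = 2 × 5^2 × 31
550 = 2 × 5^2 × 11
150 = 2 × 3 × 5^2
650 = 2 × 5^2 × 13
gcd(1550, 550, 150, 650) = 2 × 5^2 = 50.

50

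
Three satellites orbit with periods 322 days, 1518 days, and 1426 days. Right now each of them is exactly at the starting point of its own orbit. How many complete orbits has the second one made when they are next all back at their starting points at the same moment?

All finish a whole number of cycles simultaneously at t = LCM of the periods.
322 = 2 × 7 × 23
1518 = 2 × 3 × 11 × 23
1426 = 2 × 23 × 31
LCM(322, 1518, 1426) = 2 × 3 × 7 × 11 × 23 × 31 = 329406.
Orbits for period 1518: 329406 / 1518 = 217.

217 orbits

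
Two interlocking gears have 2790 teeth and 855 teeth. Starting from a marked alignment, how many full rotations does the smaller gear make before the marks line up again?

62 rotations

All finish a whole number of cycles simultaneously at t = LCM of the periods.
2790 = 2 × 3^2 × 5 × 31
855 = 3^2 × 5 × 19
LCM(2790, 855) = 2 × 3^2 × 5 × 19 × 31 = 53010.
Rotations for period 855: 53010 / 855 = 62.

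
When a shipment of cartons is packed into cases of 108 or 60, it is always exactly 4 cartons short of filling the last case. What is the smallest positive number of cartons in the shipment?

Being 4 short of a full case of size k means N ≡ −4 (mod k), i.e. N + 4 is a multiple of each size.
108 = 2^2 × 3^3
60 = 2^2 × 3 × 5
LCM(108, 60) = 2^2 × 3^3 × 5 = 540.
Smallest positive N is 540 − 4 = 536.

536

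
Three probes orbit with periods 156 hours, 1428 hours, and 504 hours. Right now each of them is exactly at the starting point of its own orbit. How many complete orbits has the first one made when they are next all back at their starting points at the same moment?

714 orbits

All finish a whole number of cycles simultaneously at t = LCM of the periods.
156 = 2^2 × 3 × 13
1428 = 2^2 × 3 × 7 × 17
504 = 2^3 × 3^2 × 7
LCM(156, 1428, 504) = 2^3 × 3^2 × 7 × 13 × 17 = 111384.
Orbits for period 156: 111384 / 156 = 714.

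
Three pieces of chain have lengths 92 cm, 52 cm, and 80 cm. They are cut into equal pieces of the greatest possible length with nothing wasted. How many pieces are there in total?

Piece length = gcd(92, 52, 80).
92 = 2^2 × 23
52 = 2^2 × 13
80 = 2^4 × 5
gcd(92, 52, 80) = 2^2 = 4.
Total pieces = 92/4 + 52/4 + 80/4 = 23 + 13 + 20 = 56.

56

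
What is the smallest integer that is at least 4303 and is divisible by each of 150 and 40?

The integer must be a common multiple of 150 and 40, so a multiple of their LCM.
150 = 2 × 3 × 5^2
40 = 2^3 × 5
LCM(150, 40) = 2^3 × 3 × 5^2 = 600.
Smallest multiple of 600 that is ≥ 4303: ⌈4303/600⌉ × 600 = 8 × 600 = 4800.

4800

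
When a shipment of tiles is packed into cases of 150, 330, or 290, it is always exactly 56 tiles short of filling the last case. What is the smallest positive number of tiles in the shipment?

Being 56 short of a full case of size k means N ≡ −56 (mod k), i.e. N + 56 is a multiple of each size.
150 = 2 × 3 × 5^2
330 = 2 × 3 × 5 × 11
290 = 2 × 5 × 29
LCM(150, 330, 290) = 2 × 3 × 5^2 × 11 × 29 = 47850.
Smallest positive N is 47850 − 56 = 47794.

47794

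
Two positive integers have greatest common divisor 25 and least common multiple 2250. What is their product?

56250

For any two positive integers, gcd × lcm = product = 25 × 2250 = 56250.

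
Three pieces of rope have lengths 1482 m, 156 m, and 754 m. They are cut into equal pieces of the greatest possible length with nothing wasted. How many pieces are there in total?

92

Piece length = gcd(1482, 156, 754).
1482 = 2 × 3 × 13 × 19
156 = 2^2 × 3 × 13
754 = 2 × 13 × 29
gcd(1482, 156, 754) = 2 × 13 = 26.
Total pieces = 1482/26 + 156/26 + 754/26 = 57 + 6 + 29 = 92.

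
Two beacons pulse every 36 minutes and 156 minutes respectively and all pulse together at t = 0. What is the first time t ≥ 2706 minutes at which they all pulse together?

Joint pulses occur at multiples of LCM(36, 156).
36 = 2^2 × 3^2
156 = 2^2 × 3 × 13
LCM(36, 156) = 2^2 × 3^2 × 13 = 468.
Smallest multiple of 468 that is ≥ 2706: ⌈2706/468⌉ × 468 = 6 × 468 = 2808.

2808 minutes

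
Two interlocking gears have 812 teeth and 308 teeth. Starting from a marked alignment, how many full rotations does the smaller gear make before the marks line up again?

All finish a whole number of cycles simultaneously at t = LCM of the periods.
812 = 2^2 × 7 × 29
308 = 2^2 × 7 × 11
LCM(812, 308) = 2^2 × 7 × 11 × 29 = 8932.
Rotations for period 308: 8932 / 308 = 29.

29 rotations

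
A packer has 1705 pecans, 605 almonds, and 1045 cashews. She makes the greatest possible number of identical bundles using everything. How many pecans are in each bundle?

31

Number of bundles = gcd(1705, 605, 1045).
1705 = 5 × 11 × 31
605 = 5 × 11^2
1045 = 5 × 11 × 19
gcd(1705, 605, 1045) = 5 × 11 = 55.
pecans per bundle = 1705 / 55 = 31.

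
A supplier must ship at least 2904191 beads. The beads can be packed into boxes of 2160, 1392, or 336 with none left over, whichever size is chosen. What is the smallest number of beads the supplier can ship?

3069360

The number of beads must be a common multiple of 2160, 1392, and 336, so a multiple of their LCM.
2160 = 2^4 × 3^3 × 5
1392 = 2^4 × 3 × 29
336 = 2^4 × 3 × 7
LCM(2160, 1392, 336) = 2^4 × 3^3 × 5 × 7 × 29 = 438480.
Smallest multiple of 438480 that is ≥ 2904191: ⌈2904191/438480⌉ × 438480 = 7 × 438480 = 3069360.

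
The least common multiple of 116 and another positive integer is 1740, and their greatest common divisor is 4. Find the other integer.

60

gcd × lcm = product of the two integers, so the other integer is (4 × 1740) / 116 = 60.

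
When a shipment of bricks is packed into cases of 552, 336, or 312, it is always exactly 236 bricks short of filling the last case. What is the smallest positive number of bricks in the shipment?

100228

Being 236 short of a full case of size k means N ≡ −236 (mod k), i.e. N + 236 is a multiple of each size.
552 = 2^3 × 3 × 23
336 = 2^4 × 3 × 7
312 = 2^3 × 3 × 13
LCM(552, 336, 312) = 2^4 × 3 × 7 × 13 × 23 = 100464.
Smallest positive N is 100464 − 236 = 100228.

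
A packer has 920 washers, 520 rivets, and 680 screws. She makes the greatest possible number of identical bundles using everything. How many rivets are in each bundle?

13

Number of bundles = gcd(920, 520, 680).
920 = 2^3 × 5 × 23
520 = 2^3 × 5 × 13
680 = 2^3 × 5 × 17
gcd(920, 520, 680) = 2^3 × 5 = 40.
rivets per bundle = 520 / 40 = 13.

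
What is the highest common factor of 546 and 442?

546 = 2 × 3 × 7 × 13
442 = 2 × 13 × 17
gcd(546, 442) = 2 × 13 = 26.

26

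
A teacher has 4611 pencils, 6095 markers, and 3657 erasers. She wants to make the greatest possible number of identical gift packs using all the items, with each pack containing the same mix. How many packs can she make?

The pack count must divide each quantity, so the greatest is gcd(4611, 6095, 3657).
4611 = 3 × 29 × 53
6095 = 5 × 23 × 53
3657 = 3 × 23 × 53
gcd(4611, 6095, 3657) = 53.

53 packs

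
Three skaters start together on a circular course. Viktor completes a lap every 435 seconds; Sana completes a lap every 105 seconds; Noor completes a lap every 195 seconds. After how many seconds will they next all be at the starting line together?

The first simultaneous occurrence is after LCM of the individual periods.
435 = 3 × 5 × 29
105 = 3 × 5 × 7
195 = 3 × 5 × 13
LCM(435, 105, 195) = 3 × 5 × 7 × 13 × 29 = 39585.

39585 seconds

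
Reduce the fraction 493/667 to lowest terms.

17/23

493 = 17 × 29
667 = 23 × 29
gcd(493, 667) = 29.
Divide numerator and denominator by 29: 493/667 = 17/23.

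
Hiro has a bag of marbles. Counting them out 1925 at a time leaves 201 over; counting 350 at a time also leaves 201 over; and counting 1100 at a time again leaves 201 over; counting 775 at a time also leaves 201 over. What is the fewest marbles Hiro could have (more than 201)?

N − 201 must be a common multiple of 1925, 350, 1100, and 775.
1925 = 5^2 × 7 × 11
350 = 2 × 5^2 × 7
1100 = 2^2 × 5^2 × 11
775 = 5^2 × 31
LCM(1925, 350, 1100, 775) = 2^2 × 5^2 × 7 × 11 × 31 = 238700.
Smallest N > 201 is LCM + 201 = 238700 + 201 = 238901.

238901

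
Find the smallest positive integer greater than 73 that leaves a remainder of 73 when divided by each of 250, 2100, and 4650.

325573

N − 73 must be a common multiple of 250, 2100, and 4650.
250 = 2 × 5^3
2100 = 2^2 × 3 × 5^2 × 7
4650 = 2 × 3 × 5^2 × 31
LCM(250, 2100, 4650) = 2^2 × 3 × 5^3 × 7 × 31 = 325500.
Smallest N > 73 is LCM + 73 = 325500 + 73 = 325573.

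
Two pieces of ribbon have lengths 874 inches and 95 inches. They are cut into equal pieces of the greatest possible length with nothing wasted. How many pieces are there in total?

Piece length = gcd(874, 95).
874 = 2 × 19 × 23
95 = 5 × 19
gcd(874, 95) = 19.
Total pieces = 874/19 + 95/19 = 46 + 5 = 51.

51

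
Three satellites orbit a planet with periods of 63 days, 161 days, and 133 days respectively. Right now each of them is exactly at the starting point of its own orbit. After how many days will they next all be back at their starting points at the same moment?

27531 days

The first simultaneous occurrence is after LCM of the individual periods.
63 = 3^2 × 7
161 = 7 × 23
133 = 7 × 19
LCM(63, 161, 133) = 3^2 × 7 × 19 × 23 = 27531.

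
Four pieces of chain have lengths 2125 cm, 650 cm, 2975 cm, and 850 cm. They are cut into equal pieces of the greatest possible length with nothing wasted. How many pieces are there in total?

Piece length = gcd(2125, 650, 2975, 850).
2125 = 5^3 × 17
650 = 2 × 5^2 × 13
2975 = 5^2 × 7 × 17
850 = 2 × 5^2 × 17
gcd(2125, 650, 2975, 850) = 5^2 = 25.
Total pieces = 2125/25 + 650/25 + 2975/25 + 850/25 = 85 + 26 + 119 + 34 = 264.

264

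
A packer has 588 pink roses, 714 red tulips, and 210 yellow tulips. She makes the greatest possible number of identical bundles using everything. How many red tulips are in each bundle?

17

Number of bundles = gcd(588, 714, 210).
588 = 2^2 × 3 × 7^2
714 = 2 × 3 × 7 × 17
210 = 2 × 3 × 5 × 7
gcd(588, 714, 210) = 2 × 3 × 7 = 42.
red tulips per bundle = 714 / 42 = 17.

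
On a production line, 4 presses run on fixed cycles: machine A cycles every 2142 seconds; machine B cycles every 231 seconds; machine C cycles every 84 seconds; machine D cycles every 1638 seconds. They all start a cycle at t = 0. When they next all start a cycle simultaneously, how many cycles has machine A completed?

286 cycles

All finish a whole number of cycles simultaneously at t = LCM of the periods.
2142 = 2 × 3^2 × 7 × 17
231 = 3 × 7 × 11
84 = 2^2 × 3 × 7
1638 = 2 × 3^2 × 7 × 13
LCM(2142, 231, 84, 1638) = 2^2 × 3^2 × 7 × 11 × 13 × 17 = 612612.
Cycles for period 2142: 612612 / 2142 = 286.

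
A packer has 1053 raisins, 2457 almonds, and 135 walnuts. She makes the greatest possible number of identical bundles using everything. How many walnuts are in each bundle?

5

Number of bundles = gcd(1053, 2457, 135).
1053 = 3^4 × 13
2457 = 3^3 × 7 × 13
135 = 3^3 × 5
gcd(1053, 2457, 135) = 3^3 = 27.
walnuts per bundle = 135 / 27 = 5.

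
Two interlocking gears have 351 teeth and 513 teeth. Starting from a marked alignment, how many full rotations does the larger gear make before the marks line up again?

All finish a whole number of cycles simultaneously at t = LCM of the periods.
351 = 3^3 × 13
513 = 3^3 × 19
LCM(351, 513) = 3^3 × 13 × 19 = 6669.
Rotations for period 513: 6669 / 513 = 13.

13 rotations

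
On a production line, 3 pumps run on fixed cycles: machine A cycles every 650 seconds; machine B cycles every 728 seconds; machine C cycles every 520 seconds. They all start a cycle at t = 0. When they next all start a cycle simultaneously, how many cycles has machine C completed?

The first common completion time is the LCM of the periods.
650 = 2 × 5^2 × 13
728 = 2^3 × 7 × 13
520 = 2^3 × 5 × 13
LCM(650, 728, 520) = 2^3 × 5^2 × 7 × 13 = 18200.
Cycles for period 520: 18200 / 520 = 35.

35 cycles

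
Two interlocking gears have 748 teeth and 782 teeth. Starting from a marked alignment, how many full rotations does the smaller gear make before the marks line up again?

The first common completion time is the LCM of the periods.
748 = 2^2 × 11 × 17
782 = 2 × 17 × 23
LCM(748, 782) = 2^2 × 11 × 17 × 23 = 17204.
Rotations for period 748: 17204 / 748 = 23.

23 rotations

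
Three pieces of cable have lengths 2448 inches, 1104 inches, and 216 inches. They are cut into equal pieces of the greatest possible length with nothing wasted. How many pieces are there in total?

Piece length = gcd(2448, 1104, 216).
2448 = 2^4 × 3^2 × 17
1104 = 2^4 × 3 × 23
216 = 2^3 × 3^3
gcd(2448, 1104, 216) = 2^3 × 3 = 24.
Total pieces = 2448/24 + 1104/24 + 216/24 = 102 + 46 + 9 = 157.

157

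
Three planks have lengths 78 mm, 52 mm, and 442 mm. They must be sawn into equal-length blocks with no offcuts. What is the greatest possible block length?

The block length must divide every plank, so the greatest is gcd(78, 52, 442).
78 = 2 × 3 × 13
52 = 2^2 × 13
442 = 2 × 13 × 17
gcd(78, 52, 442) = 2 × 13 = 26.

26 mm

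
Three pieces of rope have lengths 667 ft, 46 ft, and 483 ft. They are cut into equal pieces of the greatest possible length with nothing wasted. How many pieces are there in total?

Piece length = gcd(667, 46, 483).
667 = 23 × 29
46 = 2 × 23
483 = 3 × 7 × 23
gcd(667, 46, 483) = 23.
Total pieces = 667/23 + 46/23 + 483/23 = 29 + 2 + 21 = 52.

52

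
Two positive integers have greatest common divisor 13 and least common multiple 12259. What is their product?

For any two positive integers, gcd × lcm = product = 13 × 12259 = 159367.

159367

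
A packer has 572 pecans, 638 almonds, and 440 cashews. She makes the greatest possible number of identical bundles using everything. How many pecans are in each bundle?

26

Number of bundles = gcd(572, 638, 440).
572 = 2^2 × 11 × 13
638 = 2 × 11 × 29
440 = 2^3 × 5 × 11
gcd(572, 638, 440) = 2 × 11 = 22.
pecans per bundle = 572 / 22 = 26.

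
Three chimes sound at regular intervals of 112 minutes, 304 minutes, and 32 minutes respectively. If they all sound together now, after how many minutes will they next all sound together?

4256 minutes

They coincide at every common multiple of the periods; the first is the LCM.
112 = 2^4 × 7
304 = 2^4 × 19
32 = 2^5
LCM(112, 304, 32) = 2^5 × 7 × 19 = 4256.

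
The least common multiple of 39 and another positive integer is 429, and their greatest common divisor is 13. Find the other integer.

143

gcd × lcm = product of the two integers, so the other integer is (13 × 429) / 39 = 143.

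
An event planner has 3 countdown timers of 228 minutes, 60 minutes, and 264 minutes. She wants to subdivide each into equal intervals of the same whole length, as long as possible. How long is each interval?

The interval must divide each timer length; the longest such is the gcd.
228 = 2^2 × 3 × 19
60 = 2^2 × 3 × 5
264 = 2^3 × 3 × 11
gcd(228, 60, 264) = 2^2 × 3 = 12.

12 minutes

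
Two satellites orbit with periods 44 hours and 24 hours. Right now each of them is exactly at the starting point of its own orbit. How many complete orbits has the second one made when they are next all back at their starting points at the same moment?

11 orbits

All finish a whole number of cycles simultaneously at t = LCM of the periods.
44 = 2^2 × 11
24 = 2^3 × 3
LCM(44, 24) = 2^3 × 3 × 11 = 264.
Orbits for period 24: 264 / 24 = 11.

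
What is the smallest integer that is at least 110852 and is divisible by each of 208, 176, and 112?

112112

The integer must be a common multiple of 208, 176, and 112, so a multiple of their LCM.
208 = 2^4 × 13
176 = 2^4 × 11
112 = 2^4 × 7
LCM(208, 176, 112) = 2^4 × 7 × 11 × 13 = 16016.
Smallest multiple of 16016 that is ≥ 110852: ⌈110852/16016⌉ × 16016 = 7 × 16016 = 112112.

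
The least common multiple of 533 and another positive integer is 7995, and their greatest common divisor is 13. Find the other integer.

195

gcd × lcm = product of the two integers, so the other integer is (13 × 7995) / 533 = 195.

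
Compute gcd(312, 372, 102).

6

312 = 2^3 × 3 × 13
372 = 2^2 × 3 × 31
102 = 2 × 3 × 17
gcd(312, 372, 102) = 2 × 3 = 6.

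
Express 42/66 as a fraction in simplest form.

7/11

42 = 2 × 3 × 7
66 = 2 × 3 × 11
gcd(42, 66) = 2 × 3 = 6.
Divide numerator and denominator by 6: 42/66 = 7/11.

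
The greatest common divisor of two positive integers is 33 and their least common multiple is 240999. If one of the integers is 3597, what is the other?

For two integers, gcd × lcm = product, so the other is (33 × 240999) / 3597 = 7952967 / 3597 = 2211.

2211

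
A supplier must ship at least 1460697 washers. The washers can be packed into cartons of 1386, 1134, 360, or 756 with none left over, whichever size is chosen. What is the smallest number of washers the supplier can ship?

The number of washers must be a common multiple of 1386, 1134, 360, and 756, so a multiple of their LCM.
1386 = 2 × 3^2 × 7 × 11
1134 = 2 × 3^4 × 7
360 = 2^3 × 3^2 × 5
756 = 2^2 × 3^3 × 7
LCM(1386, 1134, 360, 756) = 2^3 × 3^4 × 5 × 7 × 11 = 249480.
Smallest multiple of 249480 that is ≥ 1460697: ⌈1460697/249480⌉ × 249480 = 6 × 249480 = 1496880.

1496880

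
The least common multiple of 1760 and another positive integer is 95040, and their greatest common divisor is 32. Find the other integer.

1728

gcd × lcm = product of the two integers, so the other integer is (32 × 95040) / 1760 = 1728.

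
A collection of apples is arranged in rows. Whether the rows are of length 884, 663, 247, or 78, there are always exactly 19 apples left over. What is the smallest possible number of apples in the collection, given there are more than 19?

50407

N − 19 must be a common multiple of 884, 663, 247, and 78.
884 = 2^2 × 13 × 17
663 = 3 × 13 × 17
247 = 13 × 19
78 = 2 × 3 × 13
LCM(884, 663, 247, 78) = 2^2 × 3 × 13 × 17 × 19 = 50388.
Smallest N > 19 is LCM + 19 = 50388 + 19 = 50407.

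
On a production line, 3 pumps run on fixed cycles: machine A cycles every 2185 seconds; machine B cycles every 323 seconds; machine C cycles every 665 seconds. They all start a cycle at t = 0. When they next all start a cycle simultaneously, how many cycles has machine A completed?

They are all back at their starting positions together after one LCM of the periods.
2185 = 5 × 19 × 23
323 = 17 × 19
665 = 5 × 7 × 19
LCM(2185, 323, 665) = 5 × 7 × 17 × 19 × 23 = 260015.
Cycles for period 2185: 260015 / 2185 = 119.

119 cycles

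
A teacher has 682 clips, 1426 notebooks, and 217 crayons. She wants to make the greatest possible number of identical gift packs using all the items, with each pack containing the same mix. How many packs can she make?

31 packs

The pack count must divide each quantity, so the greatest is gcd(682, 1426, 217).
682 = 2 × 11 × 31
1426 = 2 × 23 × 31
217 = 7 × 31
gcd(682, 1426, 217) = 31.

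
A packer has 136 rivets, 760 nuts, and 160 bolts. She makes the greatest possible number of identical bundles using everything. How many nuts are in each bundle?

Number of bundles = gcd(136, 760, 160).
136 = 2^3 × 17
760 = 2^3 × 5 × 19
160 = 2^5 × 5
gcd(136, 760, 160) = 2^3 = 8.
nuts per bundle = 760 / 8 = 95.

95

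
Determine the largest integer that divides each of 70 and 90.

70 = 2 × 5 × 7
90 = 2 × 3^2 × 5
gcd(70, 90) = 2 × 5 = 10.

10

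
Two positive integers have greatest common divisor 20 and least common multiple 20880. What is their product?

For any two positive integers, gcd × lcm = product = 20 × 20880 = 417600.

417600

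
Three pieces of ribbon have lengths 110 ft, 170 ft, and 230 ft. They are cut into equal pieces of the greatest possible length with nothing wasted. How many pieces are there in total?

Piece length = gcd(110, 170, 230).
110 = 2 × 5 × 11
170 = 2 × 5 × 17
230 = 2 × 5 × 23
gcd(110, 170, 230) = 2 × 5 = 10.
Total pieces = 110/10 + 170/10 + 230/10 = 11 + 17 + 23 = 51.

51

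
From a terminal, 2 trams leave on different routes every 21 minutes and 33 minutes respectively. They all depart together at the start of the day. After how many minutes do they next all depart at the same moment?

The first simultaneous occurrence is after LCM of the individual periods.
21 = 3 × 7
33 = 3 × 11
LCM(21, 33) = 3 × 7 × 11 = 231.

231 minutes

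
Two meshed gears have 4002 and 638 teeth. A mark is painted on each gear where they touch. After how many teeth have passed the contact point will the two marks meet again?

44022 teeth

They coincide at every common multiple of the periods; the first is the LCM.
4002 = 2 × 3 × 23 × 29
638 = 2 × 11 × 29
LCM(4002, 638) = 2 × 3 × 11 × 23 × 29 = 44022.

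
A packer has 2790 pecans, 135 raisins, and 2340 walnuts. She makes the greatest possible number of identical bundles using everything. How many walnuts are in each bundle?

Number of bundles = gcd(2790, 135, 2340).
2790 = 2 × 3^2 × 5 × 31
135 = 3^3 × 5
2340 = 2^2 × 3^2 × 5 × 13
gcd(2790, 135, 2340) = 3^2 × 5 = 45.
walnuts per bundle = 2340 / 45 = 52.

52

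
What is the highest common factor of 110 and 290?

110 = 2 × 5 × 11
290 = 2 × 5 × 29
gcd(110, 290) = 2 × 5 = 10.

10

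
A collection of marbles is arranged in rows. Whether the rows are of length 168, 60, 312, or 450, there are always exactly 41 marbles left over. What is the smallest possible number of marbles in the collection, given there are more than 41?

N − 41 must be a common multiple of 168, 60, 312, and 450.
168 = 2^3 × 3 × 7
60 = 2^2 × 3 × 5
312 = 2^3 × 3 × 13
450 = 2 × 3^2 × 5^2
LCM(168, 60, 312, 450) = 2^3 × 3^2 × 5^2 × 7 × 13 = 163800.
Smallest N > 41 is LCM + 41 = 163800 + 41 = 163841.

163841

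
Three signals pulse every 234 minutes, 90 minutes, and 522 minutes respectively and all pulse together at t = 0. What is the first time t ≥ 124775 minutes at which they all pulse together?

Joint pulses occur at multiples of LCM(234, 90, 522).
234 = 2 × 3^2 × 13
90 = 2 × 3^2 × 5
522 = 2 × 3^2 × 29
LCM(234, 90, 522) = 2 × 3^2 × 5 × 13 × 29 = 33930.
Smallest multiple of 33930 that is ≥ 124775: ⌈124775/33930⌉ × 33930 = 4 × 33930 = 135720.

135720 minutes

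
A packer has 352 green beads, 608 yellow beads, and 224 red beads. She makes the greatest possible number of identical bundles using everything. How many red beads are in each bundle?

Number of bundles = gcd(352, 608, 224).
352 = 2^5 × 11
608 = 2^5 × 19
224 = 2^5 × 7
gcd(352, 608, 224) = 2^5 = 32.
red beads per bundle = 224 / 32 = 7.

7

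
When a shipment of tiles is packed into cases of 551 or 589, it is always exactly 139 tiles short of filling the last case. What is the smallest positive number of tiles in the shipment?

16942

Being 139 short of a full case of size k means N ≡ −139 (mod k), i.e. N + 139 is a multiple of each size.
551 = 19 × 29
589 = 19 × 31
LCM(551, 589) = 19 × 29 × 31 = 17081.
Smallest positive N is 17081 − 139 = 16942.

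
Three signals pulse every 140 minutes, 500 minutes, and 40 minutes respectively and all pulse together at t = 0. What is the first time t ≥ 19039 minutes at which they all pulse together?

Joint pulses occur at multiples of LCM(140, 500, 40).
140 = 2^2 × 5 × 7
500 = 2^2 × 5^3
40 = 2^3 × 5
LCM(140, 500, 40) = 2^3 × 5^3 × 7 = 7000.
Smallest multiple of 7000 that is ≥ 19039: ⌈19039/7000⌉ × 7000 = 3 × 7000 = 21000.

21000 minutes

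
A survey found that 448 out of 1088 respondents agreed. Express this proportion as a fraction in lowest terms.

7/17

448 = 2^6 × 7
1088 = 2^6 × 17
gcd(448, 1088) = 2^6 = 64.
Divide numerator and denominator by 64: 448/1088 = 7/17.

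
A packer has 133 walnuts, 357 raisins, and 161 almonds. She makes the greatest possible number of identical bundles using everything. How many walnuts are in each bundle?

19

Number of bundles = gcd(133, 357, 161).
133 = 7 × 19
357 = 3 × 7 × 17
161 = 7 × 23
gcd(133, 357, 161) = 7.
walnuts per bundle = 133 / 7 = 19.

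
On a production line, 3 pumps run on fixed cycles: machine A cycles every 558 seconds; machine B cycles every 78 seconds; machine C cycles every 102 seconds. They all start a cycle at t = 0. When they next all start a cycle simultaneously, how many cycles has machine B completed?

They are all back at their starting positions together after one LCM of the periods.
558 = 2 × 3^2 × 31
78 = 2 × 3 × 13
102 = 2 × 3 × 17
LCM(558, 78, 102) = 2 × 3^2 × 13 × 17 × 31 = 123318.
Cycles for period 78: 123318 / 78 = 1581.

1581 cycles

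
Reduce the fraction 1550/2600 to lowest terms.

1550 = 2 × 5^2 × 31
2600 = 2^3 × 5^2 × 13
gcd(1550, 2600) = 2 × 5^2 = 50.
Divide numerator and denominator by 50: 1550/2600 = 31/52.

31/52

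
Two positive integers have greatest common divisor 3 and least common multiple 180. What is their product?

For any two positive integers, gcd × lcm = product = 3 × 180 = 540.

540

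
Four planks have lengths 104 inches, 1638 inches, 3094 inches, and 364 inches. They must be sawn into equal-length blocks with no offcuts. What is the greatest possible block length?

This is the greatest common divisor of 104, 1638, 3094, and 364.
104 = 2^3 × 13
1638 = 2 × 3^2 × 7 × 13
3094 = 2 × 7 × 13 × 17
364 = 2^2 × 7 × 13
gcd(104, 1638, 3094, 364) = 2 × 13 = 26.

26 inches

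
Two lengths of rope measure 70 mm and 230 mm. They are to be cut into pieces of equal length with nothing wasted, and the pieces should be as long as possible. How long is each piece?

10 mm

The greatest length dividing all of 70 and 230 is their gcd.
70 = 2 × 5 × 7
230 = 2 × 5 × 23
gcd(70, 230) = 2 × 5 = 10.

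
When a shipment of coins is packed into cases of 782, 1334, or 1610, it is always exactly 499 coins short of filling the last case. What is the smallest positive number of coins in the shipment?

Being 499 short of a full case of size k means N ≡ −499 (mod k), i.e. N + 499 is a multiple of each size.
782 = 2 × 17 × 23
1334 = 2 × 23 × 29
1610 = 2 × 5 × 7 × 23
LCM(782, 1334, 1610) = 2 × 5 × 7 × 17 × 23 × 29 = 793730.
Smallest positive N is 793730 − 499 = 793231.

793231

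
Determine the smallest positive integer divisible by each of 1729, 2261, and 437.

676039

1729 = 7 × 13 × 19
2261 = 7 × 17 × 19
437 = 19 × 23
LCM(1729, 2261, 437) = 7 × 13 × 17 × 19 × 23 = 676039.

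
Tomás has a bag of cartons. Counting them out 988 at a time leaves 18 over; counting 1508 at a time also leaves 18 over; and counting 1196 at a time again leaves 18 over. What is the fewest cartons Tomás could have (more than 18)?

N − 18 must be a common multiple of 988, 1508, and 1196.
988 = 2^2 × 13 × 19
1508 = 2^2 × 13 × 29
1196 = 2^2 × 13 × 23
LCM(988, 1508, 1196) = 2^2 × 13 × 19 × 23 × 29 = 658996.
Smallest N > 18 is LCM + 18 = 658996 + 18 = 659014.

659014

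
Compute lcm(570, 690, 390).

570 = 2 × 3 × 5 × 19
690 = 2 × 3 × 5 × 23
390 = 2 × 3 × 5 × 13
LCM(570, 690, 390) = 2 × 3 × 5 × 13 × 19 × 23 = 170430.

170430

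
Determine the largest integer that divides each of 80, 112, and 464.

16

80 = 2^4 × 5
112 = 2^4 × 7
464 = 2^4 × 29
gcd(80, 112, 464) = 2^4 = 16.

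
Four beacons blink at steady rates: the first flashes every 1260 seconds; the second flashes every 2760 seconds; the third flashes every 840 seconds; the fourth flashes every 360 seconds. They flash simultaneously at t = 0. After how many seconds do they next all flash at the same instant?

57960 seconds

We need the least common multiple of the intervals.
1260 = 2^2 × 3^2 × 5 × 7
2760 = 2^3 × 3 × 5 × 23
840 = 2^3 × 3 × 5 × 7
360 = 2^3 × 3^2 × 5
LCM(1260, 2760, 840, 360) = 2^3 × 3^2 × 5 × 7 × 23 = 57960.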